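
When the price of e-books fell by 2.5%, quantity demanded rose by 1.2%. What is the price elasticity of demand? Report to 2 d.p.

ε = %ΔQ / %ΔP = (1.2)/(-2.5) = -0.480.

-0.48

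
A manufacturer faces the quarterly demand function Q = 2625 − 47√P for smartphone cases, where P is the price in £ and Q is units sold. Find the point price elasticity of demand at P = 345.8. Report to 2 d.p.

At P = 345.8, Q = 1751.002.
dQ/dP = −47/(2√P) = -1.264.
ε = (dQ/dP)(P/Q) = (-1.264)(345.8/1751.002).
|ε| < 1, so demand is inelastic at this price.

-0.25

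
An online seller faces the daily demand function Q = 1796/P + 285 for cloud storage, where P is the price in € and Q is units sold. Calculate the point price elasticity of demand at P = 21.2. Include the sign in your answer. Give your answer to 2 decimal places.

-0.23

At P = 21.2, Q = 369.717.
dQ/dP = −1796/P² = -3.996.
ε = (dQ/dP)(P/Q) = (-3.996)(21.2/369.717).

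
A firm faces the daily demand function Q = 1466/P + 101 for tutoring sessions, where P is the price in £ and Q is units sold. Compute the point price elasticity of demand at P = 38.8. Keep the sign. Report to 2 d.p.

-0.27

At P = 38.8, Q = 138.784.
dQ/dP = −1466/P² = -0.974.
ε = (dQ/dP)(P/Q) = (-0.974)(38.8/138.784).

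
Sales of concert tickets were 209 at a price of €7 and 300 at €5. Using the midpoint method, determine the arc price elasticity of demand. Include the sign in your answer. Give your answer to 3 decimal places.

ΔQ = 300 − 209 = 91; ΔP = 5 − 7 = -2.
Midpoints: P̄ = 6.00, Q̄ = 254.5.
ε = (ΔQ/ΔP)(P̄/Q̄) = (91/-2)(6.00/254.5).

-1.073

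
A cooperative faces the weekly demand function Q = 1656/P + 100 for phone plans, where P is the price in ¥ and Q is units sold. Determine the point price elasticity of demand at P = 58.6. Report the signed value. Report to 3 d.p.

-0.220

At P = 58.6, Q = 128.259.
dQ/dP = −1656/P² = -0.482.
ε = (dQ/dP)(P/Q) = (-0.482)(58.6/128.259).
|ε| < 1, so demand is inelastic at this price.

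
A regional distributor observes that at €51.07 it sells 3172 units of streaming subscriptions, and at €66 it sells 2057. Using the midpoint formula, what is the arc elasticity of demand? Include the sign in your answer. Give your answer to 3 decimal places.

ΔQ = 2057 − 3172 = -1115; ΔP = 66 − 51.07 = 14.93.
Midpoints: P̄ = 58.53, Q̄ = 2614.5.
ε = (ΔQ/ΔP)(P̄/Q̄) = (-1115/14.93)(58.53/2614.5).

-1.672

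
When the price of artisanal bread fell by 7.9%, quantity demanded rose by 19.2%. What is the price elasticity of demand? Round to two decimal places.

ε = %ΔQ / %ΔP = (19.2)/(-7.9) = -2.430.

-2.43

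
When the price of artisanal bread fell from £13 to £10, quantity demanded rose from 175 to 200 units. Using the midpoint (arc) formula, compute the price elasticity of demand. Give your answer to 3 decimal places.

-0.511

ΔQ = 200 − 175 = 25; ΔP = 10 − 13 = -3.
Midpoints: P̄ = 11.50, Q̄ = 187.5.
ε = (ΔQ/ΔP)(P̄/Q̄) = (25/-3)(11.50/187.5).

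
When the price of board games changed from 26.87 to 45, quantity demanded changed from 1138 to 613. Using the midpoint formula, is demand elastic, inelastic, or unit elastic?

Arc ε ≈ -1.189.
|ε| = 1.19 > 1.

elastic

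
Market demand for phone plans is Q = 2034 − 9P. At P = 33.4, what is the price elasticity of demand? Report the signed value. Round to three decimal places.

At P = 33.4, Q = 1733.400.
dQ/dP = −9.
ε = (dQ/dP)(P/Q) = (-9)(33.4/1733.400).

-0.173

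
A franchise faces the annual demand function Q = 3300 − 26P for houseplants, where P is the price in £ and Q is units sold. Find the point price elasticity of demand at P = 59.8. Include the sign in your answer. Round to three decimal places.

-0.891

At P = 59.8, Q = 1745.200.
dQ/dP = −26.
ε = (dQ/dP)(P/Q) = (-26)(59.8/1745.200).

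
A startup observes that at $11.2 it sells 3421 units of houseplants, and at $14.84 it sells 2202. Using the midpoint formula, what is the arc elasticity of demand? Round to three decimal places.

-1.551

ΔQ = 2202 − 3421 = -1219; ΔP = 14.84 − 11.2 = 3.64.
Midpoints: P̄ = 13.02, Q̄ = 2811.5.
ε = (ΔQ/ΔP)(P̄/Q̄) = (-1219/3.64)(13.02/2811.5).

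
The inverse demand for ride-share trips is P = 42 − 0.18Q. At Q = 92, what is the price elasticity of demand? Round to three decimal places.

At Q = 92, P = 42 − 0.18(92) = 25.44.
dP/dQ = −0.18, so dQ/dP = 1/(−0.18) = -5.556.
ε = (dQ/dP)(P/Q) = (-5.556)(25.44/92).

-1.536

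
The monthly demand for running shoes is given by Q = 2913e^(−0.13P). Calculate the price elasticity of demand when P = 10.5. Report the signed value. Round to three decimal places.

At P = 10.5, Q = 743.924.
dQ/dP = −0.13·2913e^(−0.13P) = −0.13Q = -96.710.
ε = (dQ/dP)(P/Q) = (-96.710)(10.5/743.924).
|ε| > 1, so demand is elastic at this price.

-1.365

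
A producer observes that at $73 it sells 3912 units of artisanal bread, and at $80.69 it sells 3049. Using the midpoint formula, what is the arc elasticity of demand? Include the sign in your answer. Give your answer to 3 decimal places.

ΔQ = 3049 − 3912 = -863; ΔP = 80.69 − 73 = 7.69.
Midpoints: P̄ = 76.84, Q̄ = 3480.5.
ε = (ΔQ/ΔP)(P̄/Q̄) = (-863/7.69)(76.84/3480.5).

-2.478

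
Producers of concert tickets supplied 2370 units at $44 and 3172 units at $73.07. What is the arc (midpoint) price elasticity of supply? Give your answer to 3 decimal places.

0.583

ΔQ = 3172 − 2370 = 802; ΔP = 73.07 − 44 = 29.07.
Midpoints: P̄ = 58.53, Q̄ = 2771.0.
ε_s = (ΔQ/ΔP)(P̄/Q̄) = (802/29.07)(58.53/2771.0).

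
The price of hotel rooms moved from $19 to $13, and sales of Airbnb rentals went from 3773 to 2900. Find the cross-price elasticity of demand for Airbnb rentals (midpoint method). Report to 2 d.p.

0.70

ΔQ_x = 2900 − 3773 = -873; ΔP_y = 13 − 19 = -6.
Midpoints: P̄_y = 16.00, Q̄_x = 3336.5.
ε_xy = (ΔQ_x/ΔP_y)(P̄_y/Q̄_x) = (-873/-6)(16.00/3336.5).
ε_xy > 0, so the goods are substitutes.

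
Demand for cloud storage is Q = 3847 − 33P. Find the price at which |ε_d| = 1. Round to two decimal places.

For linear demand Q = a − bP, ε = −bP/(a − bP). |ε| = 1 when bP = a − bP, i.e. P = a/(2b).
P = 3847/(2·33) = 3847/66 = 58.2879.

58.29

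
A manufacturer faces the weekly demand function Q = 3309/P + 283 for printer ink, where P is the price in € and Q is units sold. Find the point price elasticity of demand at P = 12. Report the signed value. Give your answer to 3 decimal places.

At P = 12, Q = 558.750.
dQ/dP = −3309/P² = -22.979.
ε = (dQ/dP)(P/Q) = (-22.979)(12/558.750).
|ε| < 1, so demand is inelastic at this price.

-0.494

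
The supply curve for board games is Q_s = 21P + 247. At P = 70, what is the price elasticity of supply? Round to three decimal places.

0.856

At P = 70, Q_s = 1717.
dQ_s/dP = 21.
ε_s = (dQ_s/dP)(P/Q_s) = (21)(70/1717).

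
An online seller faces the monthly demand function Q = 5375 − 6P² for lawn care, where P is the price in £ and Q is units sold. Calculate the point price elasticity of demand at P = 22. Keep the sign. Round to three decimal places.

At P = 22, Q = 2471.
dQ/dP = −12P = -264.
ε = (dQ/dP)(P/Q) = (-264)(22/2471).
|ε| > 1, so demand is elastic at this price.

-2.350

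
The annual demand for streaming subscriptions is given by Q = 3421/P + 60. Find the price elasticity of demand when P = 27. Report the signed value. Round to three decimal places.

At P = 27, Q = 186.704.
dQ/dP = −3421/P² = -4.693.
ε = (dQ/dP)(P/Q) = (-4.693)(27/186.704).

-0.679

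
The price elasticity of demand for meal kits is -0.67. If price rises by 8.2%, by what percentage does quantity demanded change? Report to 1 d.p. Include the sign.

-5.5%

%ΔQ ≈ ε × %ΔP = (-0.67)(8.2%) = -5.49%.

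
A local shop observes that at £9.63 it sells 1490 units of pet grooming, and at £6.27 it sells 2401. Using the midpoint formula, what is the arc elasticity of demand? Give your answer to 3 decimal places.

-1.108

ΔQ = 2401 − 1490 = 911; ΔP = 6.27 − 9.63 = -3.36.
Midpoints: P̄ = 7.95, Q̄ = 1945.5.
ε = (ΔQ/ΔP)(P̄/Q̄) = (911/-3.36)(7.95/1945.5).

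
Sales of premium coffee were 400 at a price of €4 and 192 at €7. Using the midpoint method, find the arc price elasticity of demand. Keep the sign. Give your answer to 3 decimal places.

ΔQ = 192 − 400 = -208; ΔP = 7 − 4 = 3.
Midpoints: P̄ = 5.50, Q̄ = 296.0.
ε = (ΔQ/ΔP)(P̄/Q̄) = (-208/3)(5.50/296.0).

-1.288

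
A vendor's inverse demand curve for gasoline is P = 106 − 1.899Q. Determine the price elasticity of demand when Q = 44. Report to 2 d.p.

At Q = 44, P = 106 − 1.899(44) = 22.44.
dP/dQ = −1.899, so dQ/dP = 1/(−1.899) = -0.527.
ε = (dQ/dP)(P/Q) = (-0.527)(22.44/44).

-0.27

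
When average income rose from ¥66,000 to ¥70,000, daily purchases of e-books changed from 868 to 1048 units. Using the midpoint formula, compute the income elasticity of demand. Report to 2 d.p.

ΔQ = 180, ΔI = 4000. Midpoints: Ī = 68,000, Q̄ = 958.0.
ε_I = (ΔQ/ΔI)(Ī/Q̄) = (180/4000)(68000/958.0).

3.19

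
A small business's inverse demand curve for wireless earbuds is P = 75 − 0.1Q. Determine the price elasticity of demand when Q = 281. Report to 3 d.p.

At Q = 281, P = 75 − 0.1(281) = 46.90.
dP/dQ = −0.1, so dQ/dP = 1/(−0.1) = -10.000.
ε = (dQ/dP)(P/Q) = (-10.000)(46.90/281).

-1.669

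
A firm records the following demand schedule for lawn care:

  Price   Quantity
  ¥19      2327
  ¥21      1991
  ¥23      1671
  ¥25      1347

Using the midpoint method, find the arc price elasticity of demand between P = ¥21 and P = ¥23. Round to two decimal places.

At P = 21, Q = 1991; at P = 23, Q = 1671.
ΔQ = -320, ΔP = 2. Midpoints: P̄ = 22.00, Q̄ = 1831.0.
ε = (ΔQ/ΔP)(P̄/Q̄) = (-320/2)(22.00/1831.0).

-1.92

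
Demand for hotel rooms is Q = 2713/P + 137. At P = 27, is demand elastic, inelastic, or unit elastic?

Q = 237.481, dQ/dP = -3.722.
ε = (dQ/dP)(P/Q) ≈ -0.423.
|ε| = 0.42 < 1.

inelastic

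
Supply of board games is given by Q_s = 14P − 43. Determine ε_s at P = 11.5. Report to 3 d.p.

At P = 11.5, Q_s = 118.
dQ_s/dP = 14.
ε_s = (dQ_s/dP)(P/Q_s) = (14)(11.5/118).

1.364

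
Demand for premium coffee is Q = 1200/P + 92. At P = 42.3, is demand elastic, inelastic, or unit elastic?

Q = 120.369, dQ/dP = -0.671.
ε = (dQ/dP)(P/Q) ≈ -0.236.
|ε| = 0.24 < 1.

inelastic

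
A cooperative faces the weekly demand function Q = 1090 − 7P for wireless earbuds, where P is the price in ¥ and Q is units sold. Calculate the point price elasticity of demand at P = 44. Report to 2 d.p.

At P = 44, Q = 782.
dQ/dP = −7.
ε = (dQ/dP)(P/Q) = (-7)(44/782).
|ε| < 1, so demand is inelastic at this price.

-0.39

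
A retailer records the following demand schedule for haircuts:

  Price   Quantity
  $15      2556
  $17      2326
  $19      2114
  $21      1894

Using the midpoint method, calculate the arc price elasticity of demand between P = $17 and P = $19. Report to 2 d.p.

At P = 17, Q = 2326; at P = 19, Q = 2114.
ΔQ = -212, ΔP = 2. Midpoints: P̄ = 18.00, Q̄ = 2220.0.
ε = (ΔQ/ΔP)(P̄/Q̄) = (-212/2)(18.00/2220.0).

-0.86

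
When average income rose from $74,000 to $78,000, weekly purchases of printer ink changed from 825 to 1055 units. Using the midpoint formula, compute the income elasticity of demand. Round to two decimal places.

4.65

ΔQ = 230, ΔI = 4000. Midpoints: Ī = 76,000, Q̄ = 940.0.
ε_I = (ΔQ/ΔI)(Ī/Q̄) = (230/4000)(76000/940.0).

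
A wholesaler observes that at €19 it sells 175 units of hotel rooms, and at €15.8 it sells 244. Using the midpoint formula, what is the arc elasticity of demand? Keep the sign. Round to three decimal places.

ΔQ = 244 − 175 = 69; ΔP = 15.8 − 19 = -3.2.
Midpoints: P̄ = 17.40, Q̄ = 209.5.
ε = (ΔQ/ΔP)(P̄/Q̄) = (69/-3.2)(17.40/209.5).

-1.791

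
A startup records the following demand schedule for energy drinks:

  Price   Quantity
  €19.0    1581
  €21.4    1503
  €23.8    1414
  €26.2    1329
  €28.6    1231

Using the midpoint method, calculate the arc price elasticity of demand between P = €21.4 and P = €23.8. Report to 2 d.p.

-0.57

At P = 21.4, Q = 1503; at P = 23.8, Q = 1414.
ΔQ = -89, ΔP = 2.4. Midpoints: P̄ = 22.60, Q̄ = 1458.5.
ε = (ΔQ/ΔP)(P̄/Q̄) = (-89/2.4)(22.60/1458.5).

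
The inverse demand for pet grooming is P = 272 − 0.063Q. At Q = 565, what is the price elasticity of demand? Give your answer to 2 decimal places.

At Q = 565, P = 272 − 0.063(565) = 236.41.
dP/dQ = −0.063, so dQ/dP = 1/(−0.063) = -15.873.
ε = (dQ/dP)(P/Q) = (-15.873)(236.41/565).

-6.64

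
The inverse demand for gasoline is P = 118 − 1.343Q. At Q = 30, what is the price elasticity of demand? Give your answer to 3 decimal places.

At Q = 30, P = 118 − 1.343(30) = 77.71.
dP/dQ = −1.343, so dQ/dP = 1/(−1.343) = -0.745.
ε = (dQ/dP)(P/Q) = (-0.745)(77.71/30).

-1.929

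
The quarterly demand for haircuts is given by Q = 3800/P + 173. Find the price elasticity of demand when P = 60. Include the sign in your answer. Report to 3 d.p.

At P = 60, Q = 236.333.
dQ/dP = −3800/P² = -1.056.
ε = (dQ/dP)(P/Q) = (-1.056)(60/236.333).

-0.268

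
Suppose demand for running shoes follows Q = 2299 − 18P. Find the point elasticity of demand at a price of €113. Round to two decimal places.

At P = 113, Q = 265.
dQ/dP = −18.
ε = (dQ/dP)(P/Q) = (-18)(113/265).
|ε| > 1, so demand is elastic at this price.

-7.68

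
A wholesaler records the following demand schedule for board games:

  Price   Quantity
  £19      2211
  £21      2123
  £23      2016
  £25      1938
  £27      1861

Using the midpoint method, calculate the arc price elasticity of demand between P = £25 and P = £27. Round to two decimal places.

At P = 25, Q = 1938; at P = 27, Q = 1861.
ΔQ = -77, ΔP = 2. Midpoints: P̄ = 26.00, Q̄ = 1899.5.
ε = (ΔQ/ΔP)(P̄/Q̄) = (-77/2)(26.00/1899.5).

-0.53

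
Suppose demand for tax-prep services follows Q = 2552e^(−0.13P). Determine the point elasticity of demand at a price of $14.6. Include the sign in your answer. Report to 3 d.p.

At P = 14.6, Q = 382.463.
dQ/dP = −0.13·2552e^(−0.13P) = −0.13Q = -49.720.
ε = (dQ/dP)(P/Q) = (-49.720)(14.6/382.463).

-1.898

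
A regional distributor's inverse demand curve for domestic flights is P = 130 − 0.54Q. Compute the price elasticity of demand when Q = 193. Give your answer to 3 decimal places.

-0.247

At Q = 193, P = 130 − 0.54(193) = 25.78.
dP/dQ = −0.54, so dQ/dP = 1/(−0.54) = -1.852.
ε = (dQ/dP)(P/Q) = (-1.852)(25.78/193).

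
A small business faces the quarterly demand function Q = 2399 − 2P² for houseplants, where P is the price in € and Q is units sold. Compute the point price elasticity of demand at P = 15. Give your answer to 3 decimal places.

-0.462

At P = 15, Q = 1949.
dQ/dP = −4P = -60.
ε = (dQ/dP)(P/Q) = (-60)(15/1949).
|ε| < 1, so demand is inelastic at this price.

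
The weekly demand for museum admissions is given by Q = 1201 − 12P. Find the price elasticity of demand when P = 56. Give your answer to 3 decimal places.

At P = 56, Q = 529.
dQ/dP = −12.
ε = (dQ/dP)(P/Q) = (-12)(56/529).

-1.270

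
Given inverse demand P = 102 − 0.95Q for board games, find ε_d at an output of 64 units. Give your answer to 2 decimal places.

At Q = 64, P = 102 − 0.95(64) = 41.20.
dP/dQ = −0.95, so dQ/dP = 1/(−0.95) = -1.053.
ε = (dQ/dP)(P/Q) = (-1.053)(41.20/64).

-0.68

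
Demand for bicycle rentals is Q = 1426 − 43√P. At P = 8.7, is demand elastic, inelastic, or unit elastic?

inelastic

Q = 1299.168, dQ/dP = -7.289.
ε = (dQ/dP)(P/Q) ≈ -0.049.
|ε| = 0.05 < 1.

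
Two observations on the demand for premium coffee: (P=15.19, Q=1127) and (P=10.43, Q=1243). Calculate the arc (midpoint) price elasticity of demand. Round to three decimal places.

ΔQ = 1243 − 1127 = 116; ΔP = 10.43 − 15.19 = -4.76.
Midpoints: P̄ = 12.81, Q̄ = 1185.0.
ε = (ΔQ/ΔP)(P̄/Q̄) = (116/-4.76)(12.81/1185.0).

-0.263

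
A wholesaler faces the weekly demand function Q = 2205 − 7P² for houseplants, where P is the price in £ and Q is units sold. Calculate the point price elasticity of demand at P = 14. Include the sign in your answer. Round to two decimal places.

-3.29

At P = 14, Q = 833.
dQ/dP = −14P = -196.
ε = (dQ/dP)(P/Q) = (-196)(14/833).
|ε| > 1, so demand is elastic at this price.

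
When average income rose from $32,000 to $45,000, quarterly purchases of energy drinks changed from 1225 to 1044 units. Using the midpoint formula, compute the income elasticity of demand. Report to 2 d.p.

-0.47

ΔQ = -181, ΔI = 13000. Midpoints: Ī = 38,500, Q̄ = 1134.5.
ε_I = (ΔQ/ΔI)(Ī/Q̄) = (-181/13000)(38500/1134.5).
ε_I < 0, so the good is inferior.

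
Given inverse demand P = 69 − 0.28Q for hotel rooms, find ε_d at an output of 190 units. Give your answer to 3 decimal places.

-0.297

At Q = 190, P = 69 − 0.28(190) = 15.80.
dP/dQ = −0.28, so dQ/dP = 1/(−0.28) = -3.571.
ε = (dQ/dP)(P/Q) = (-3.571)(15.80/190).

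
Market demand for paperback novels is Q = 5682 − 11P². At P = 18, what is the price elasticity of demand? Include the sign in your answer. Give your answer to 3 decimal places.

-3.365

At P = 18, Q = 2118.
dQ/dP = −22P = -396.
ε = (dQ/dP)(P/Q) = (-396)(18/2118).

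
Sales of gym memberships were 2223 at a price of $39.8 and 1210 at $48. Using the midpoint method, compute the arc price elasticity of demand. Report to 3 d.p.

-3.159

ΔQ = 1210 − 2223 = -1013; ΔP = 48 − 39.8 = 8.2.
Midpoints: P̄ = 43.90, Q̄ = 1716.5.
ε = (ΔQ/ΔP)(P̄/Q̄) = (-1013/8.2)(43.90/1716.5).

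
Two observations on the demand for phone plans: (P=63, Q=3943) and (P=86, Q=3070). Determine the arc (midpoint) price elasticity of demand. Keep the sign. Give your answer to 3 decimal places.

-0.806

ΔQ = 3070 − 3943 = -873; ΔP = 86 − 63 = 23.
Midpoints: P̄ = 74.50, Q̄ = 3506.5.
ε = (ΔQ/ΔP)(P̄/Q̄) = (-873/23)(74.50/3506.5).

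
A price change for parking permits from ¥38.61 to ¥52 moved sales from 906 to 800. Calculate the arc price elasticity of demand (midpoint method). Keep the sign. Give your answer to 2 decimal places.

ΔQ = 800 − 906 = -106; ΔP = 52 − 38.61 = 13.39.
Midpoints: P̄ = 45.30, Q̄ = 853.0.
ε = (ΔQ/ΔP)(P̄/Q̄) = (-106/13.39)(45.30/853.0).

-0.42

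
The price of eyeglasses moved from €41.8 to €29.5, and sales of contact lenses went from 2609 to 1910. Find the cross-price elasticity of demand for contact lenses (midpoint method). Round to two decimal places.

ΔQ_x = 1910 − 2609 = -699; ΔP_y = 29.5 − 41.8 = -12.3.
Midpoints: P̄_y = 35.65, Q̄_x = 2259.5.
ε_xy = (ΔQ_x/ΔP_y)(P̄_y/Q̄_x) = (-699/-12.3)(35.65/2259.5).

0.90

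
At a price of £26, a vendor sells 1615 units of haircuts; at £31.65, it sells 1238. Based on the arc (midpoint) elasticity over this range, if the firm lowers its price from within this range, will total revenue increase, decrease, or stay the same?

increase

Arc ε = (-377/5.65)(28.82/1426.5) ≈ -1.348.
|ε| = 1.35 > 1, so demand is elastic. A price cut therefore raises total revenue.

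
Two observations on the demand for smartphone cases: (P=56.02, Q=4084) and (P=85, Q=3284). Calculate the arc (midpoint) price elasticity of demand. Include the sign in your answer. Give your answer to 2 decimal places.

ΔQ = 3284 − 4084 = -800; ΔP = 85 − 56.02 = 28.98.
Midpoints: P̄ = 70.51, Q̄ = 3684.0.
ε = (ΔQ/ΔP)(P̄/Q̄) = (-800/28.98)(70.51/3684.0).

-0.53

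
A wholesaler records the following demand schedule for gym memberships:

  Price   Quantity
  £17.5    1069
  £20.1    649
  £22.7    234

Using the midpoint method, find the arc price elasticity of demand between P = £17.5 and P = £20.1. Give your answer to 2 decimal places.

At P = 17.5, Q = 1069; at P = 20.1, Q = 649.
ΔQ = -420, ΔP = 2.6. Midpoints: P̄ = 18.80, Q̄ = 859.0.
ε = (ΔQ/ΔP)(P̄/Q̄) = (-420/2.6)(18.80/859.0).

-3.54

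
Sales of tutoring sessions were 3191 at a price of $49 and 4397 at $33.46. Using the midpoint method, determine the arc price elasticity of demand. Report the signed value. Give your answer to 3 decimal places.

ΔQ = 4397 − 3191 = 1206; ΔP = 33.46 − 49 = -15.54.
Midpoints: P̄ = 41.23, Q̄ = 3794.0.
ε = (ΔQ/ΔP)(P̄/Q̄) = (1206/-15.54)(41.23/3794.0).

-0.843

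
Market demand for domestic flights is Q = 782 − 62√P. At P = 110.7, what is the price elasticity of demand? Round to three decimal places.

-2.515

At P = 110.7, Q = 129.673.
dQ/dP = −62/(2√P) = -2.946.
ε = (dQ/dP)(P/Q) = (-2.946)(110.7/129.673).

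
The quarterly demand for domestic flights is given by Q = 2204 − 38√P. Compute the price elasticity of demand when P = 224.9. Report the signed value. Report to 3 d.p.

-0.174

At P = 224.9, Q = 1634.127.
dQ/dP = −38/(2√P) = -1.267.
ε = (dQ/dP)(P/Q) = (-1.267)(224.9/1634.127).
|ε| < 1, so demand is inelastic at this price.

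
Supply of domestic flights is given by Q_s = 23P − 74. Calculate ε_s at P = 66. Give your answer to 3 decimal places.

1.051

At P = 66, Q_s = 1444.
dQ_s/dP = 23.
ε_s = (dQ_s/dP)(P/Q_s) = (23)(66/1444).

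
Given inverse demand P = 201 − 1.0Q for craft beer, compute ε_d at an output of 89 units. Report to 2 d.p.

-1.26

At Q = 89, P = 201 − 1.0(89) = 112.00.
dP/dQ = −1.0, so dQ/dP = 1/(−1.0) = -1.000.
ε = (dQ/dP)(P/Q) = (-1.000)(112.00/89).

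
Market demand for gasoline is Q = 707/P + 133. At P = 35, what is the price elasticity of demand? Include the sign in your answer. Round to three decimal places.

-0.132

At P = 35, Q = 153.200.
dQ/dP = −707/P² = -0.577.
ε = (dQ/dP)(P/Q) = (-0.577)(35/153.200).
|ε| < 1, so demand is inelastic at this price.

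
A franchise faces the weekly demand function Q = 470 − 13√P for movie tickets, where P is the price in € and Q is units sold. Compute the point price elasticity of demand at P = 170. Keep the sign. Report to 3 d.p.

-0.282

At P = 170, Q = 300.501.
dQ/dP = −13/(2√P) = -0.499.
ε = (dQ/dP)(P/Q) = (-0.499)(170/300.501).
|ε| < 1, so demand is inelastic at this price.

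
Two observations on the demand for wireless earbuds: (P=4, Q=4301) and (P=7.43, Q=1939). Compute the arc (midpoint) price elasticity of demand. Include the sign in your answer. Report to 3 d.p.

-1.261

ΔQ = 1939 − 4301 = -2362; ΔP = 7.43 − 4 = 3.43.
Midpoints: P̄ = 5.71, Q̄ = 3120.0.
ε = (ΔQ/ΔP)(P̄/Q̄) = (-2362/3.43)(5.71/3120.0).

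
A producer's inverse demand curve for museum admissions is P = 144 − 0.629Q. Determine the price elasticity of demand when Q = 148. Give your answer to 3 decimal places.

At Q = 148, P = 144 − 0.629(148) = 50.91.
dP/dQ = −0.629, so dQ/dP = 1/(−0.629) = -1.590.
ε = (dQ/dP)(P/Q) = (-1.590)(50.91/148).

-0.547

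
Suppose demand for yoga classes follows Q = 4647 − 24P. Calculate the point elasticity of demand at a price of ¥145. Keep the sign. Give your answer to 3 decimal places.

At P = 145, Q = 1167.
dQ/dP = −24.
ε = (dQ/dP)(P/Q) = (-24)(145/1167).
|ε| > 1, so demand is elastic at this price.

-2.982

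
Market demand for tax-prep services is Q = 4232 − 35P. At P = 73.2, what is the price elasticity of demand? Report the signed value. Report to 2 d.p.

At P = 73.2, Q = 1670.
dQ/dP = −35.
ε = (dQ/dP)(P/Q) = (-35)(73.2/1670).
|ε| > 1, so demand is elastic at this price.

-1.53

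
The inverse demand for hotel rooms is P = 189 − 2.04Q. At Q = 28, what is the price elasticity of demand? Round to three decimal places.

At Q = 28, P = 189 − 2.04(28) = 131.88.
dP/dQ = −2.04, so dQ/dP = 1/(−2.04) = -0.490.
ε = (dQ/dP)(P/Q) = (-0.490)(131.88/28).

-2.309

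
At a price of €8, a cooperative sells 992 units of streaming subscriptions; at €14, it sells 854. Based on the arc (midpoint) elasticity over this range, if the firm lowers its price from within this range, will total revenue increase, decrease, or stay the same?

decrease

Arc ε = (-138/6)(11.00/923.0) ≈ -0.274.
|ε| = 0.27 < 1, so demand is inelastic. A price cut therefore reduces total revenue.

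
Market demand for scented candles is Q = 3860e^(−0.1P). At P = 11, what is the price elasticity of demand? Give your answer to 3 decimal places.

At P = 11, Q = 1284.882.
dQ/dP = −0.1·3860e^(−0.1P) = −0.1Q = -128.488.
ε = (dQ/dP)(P/Q) = (-128.488)(11/1284.882).
|ε| > 1, so demand is elastic at this price.

-1.100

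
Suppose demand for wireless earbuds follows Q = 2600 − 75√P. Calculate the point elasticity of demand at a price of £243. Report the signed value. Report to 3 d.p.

-0.409

At P = 243, Q = 1430.866.
dQ/dP = −75/(2√P) = -2.406.
ε = (dQ/dP)(P/Q) = (-2.406)(243/1430.866).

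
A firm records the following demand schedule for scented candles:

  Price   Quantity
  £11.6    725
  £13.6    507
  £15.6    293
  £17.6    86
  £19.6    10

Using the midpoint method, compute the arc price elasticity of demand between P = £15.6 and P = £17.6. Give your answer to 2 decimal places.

At P = 15.6, Q = 293; at P = 17.6, Q = 86.
ΔQ = -207, ΔP = 2.0. Midpoints: P̄ = 16.60, Q̄ = 189.5.
ε = (ΔQ/ΔP)(P̄/Q̄) = (-207/2.0)(16.60/189.5).

-9.07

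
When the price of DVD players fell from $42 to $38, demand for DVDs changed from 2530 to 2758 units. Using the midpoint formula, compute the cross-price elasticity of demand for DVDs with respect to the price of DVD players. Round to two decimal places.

-0.86

ΔQ_x = 2758 − 2530 = 228; ΔP_y = 38 − 42 = -4.
Midpoints: P̄_y = 40.00, Q̄_x = 2644.0.
ε_xy = (ΔQ_x/ΔP_y)(P̄_y/Q̄_x) = (228/-4)(40.00/2644.0).
ε_xy < 0, so the goods are complements.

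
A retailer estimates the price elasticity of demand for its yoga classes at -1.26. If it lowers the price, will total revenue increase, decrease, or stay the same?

increase

|ε| = 1.26 > 1, so demand is elastic. A price cut therefore raises total revenue.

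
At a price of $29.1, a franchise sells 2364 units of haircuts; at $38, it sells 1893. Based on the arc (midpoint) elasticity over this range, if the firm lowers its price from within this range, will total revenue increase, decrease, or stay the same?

decrease

Arc ε = (-471/8.9)(33.55/2128.5) ≈ -0.834.
|ε| = 0.83 < 1, so demand is inelastic. A price cut therefore reduces total revenue.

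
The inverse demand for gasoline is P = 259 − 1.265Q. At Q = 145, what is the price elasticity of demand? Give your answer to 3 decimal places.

-0.412

At Q = 145, P = 259 − 1.265(145) = 75.58.
dP/dQ = −1.265, so dQ/dP = 1/(−1.265) = -0.791.
ε = (dQ/dP)(P/Q) = (-0.791)(75.58/145).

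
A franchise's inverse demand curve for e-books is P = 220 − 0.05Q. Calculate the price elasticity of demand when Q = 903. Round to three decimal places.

At Q = 903, P = 220 − 0.05(903) = 174.85.
dP/dQ = −0.05, so dQ/dP = 1/(−0.05) = -20.000.
ε = (dQ/dP)(P/Q) = (-20.000)(174.85/903).

-3.873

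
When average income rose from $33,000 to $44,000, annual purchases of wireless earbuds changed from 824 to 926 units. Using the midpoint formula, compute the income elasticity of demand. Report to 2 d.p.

ΔQ = 102, ΔI = 11000. Midpoints: Ī = 38,500, Q̄ = 875.0.
ε_I = (ΔQ/ΔI)(Ī/Q̄) = (102/11000)(38500/875.0).

0.41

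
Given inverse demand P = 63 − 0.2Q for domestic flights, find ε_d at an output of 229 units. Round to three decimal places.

-0.376

At Q = 229, P = 63 − 0.2(229) = 17.20.
dP/dQ = −0.2, so dQ/dP = 1/(−0.2) = -5.000.
ε = (dQ/dP)(P/Q) = (-5.000)(17.20/229).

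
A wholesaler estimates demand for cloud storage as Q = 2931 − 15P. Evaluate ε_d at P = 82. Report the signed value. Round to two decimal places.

-0.72

At P = 82, Q = 1701.
dQ/dP = −15.
ε = (dQ/dP)(P/Q) = (-15)(82/1701).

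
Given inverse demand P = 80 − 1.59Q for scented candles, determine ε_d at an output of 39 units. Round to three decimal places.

-0.290

At Q = 39, P = 80 − 1.59(39) = 17.99.
dP/dQ = −1.59, so dQ/dP = 1/(−1.59) = -0.629.
ε = (dQ/dP)(P/Q) = (-0.629)(17.99/39).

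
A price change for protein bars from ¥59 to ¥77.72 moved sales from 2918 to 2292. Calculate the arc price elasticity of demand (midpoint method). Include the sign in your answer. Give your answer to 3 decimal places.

ΔQ = 2292 − 2918 = -626; ΔP = 77.72 − 59 = 18.72.
Midpoints: P̄ = 68.36, Q̄ = 2605.0.
ε = (ΔQ/ΔP)(P̄/Q̄) = (-626/18.72)(68.36/2605.0).

-0.878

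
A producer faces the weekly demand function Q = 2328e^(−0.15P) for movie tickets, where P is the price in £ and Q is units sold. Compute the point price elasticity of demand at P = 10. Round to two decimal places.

At P = 10, Q = 519.447.
dQ/dP = −0.15·2328e^(−0.15P) = −0.15Q = -77.917.
ε = (dQ/dP)(P/Q) = (-77.917)(10/519.447).
|ε| > 1, so demand is elastic at this price.

-1.50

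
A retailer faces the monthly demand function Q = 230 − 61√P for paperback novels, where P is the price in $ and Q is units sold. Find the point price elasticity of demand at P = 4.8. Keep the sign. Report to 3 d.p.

At P = 4.8, Q = 96.356.
dQ/dP = −61/(2√P) = -13.921.
ε = (dQ/dP)(P/Q) = (-13.921)(4.8/96.356).
|ε| < 1, so demand is inelastic at this price.

-0.693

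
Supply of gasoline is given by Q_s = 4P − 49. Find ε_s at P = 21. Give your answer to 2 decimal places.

2.40

At P = 21, Q_s = 35.
dQ_s/dP = 4.
ε_s = (dQ_s/dP)(P/Q_s) = (4)(21/35).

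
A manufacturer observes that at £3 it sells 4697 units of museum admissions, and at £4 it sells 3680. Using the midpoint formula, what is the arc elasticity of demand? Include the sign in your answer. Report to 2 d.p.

-0.85

ΔQ = 3680 − 4697 = -1017; ΔP = 4 − 3 = 1.
Midpoints: P̄ = 3.50, Q̄ = 4188.5.
ε = (ΔQ/ΔP)(P̄/Q̄) = (-1017/1)(3.50/4188.5).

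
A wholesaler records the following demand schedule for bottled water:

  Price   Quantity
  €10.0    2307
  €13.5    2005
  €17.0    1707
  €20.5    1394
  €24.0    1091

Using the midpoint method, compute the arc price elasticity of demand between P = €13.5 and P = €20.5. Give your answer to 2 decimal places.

-0.87

At P = 13.5, Q = 2005; at P = 20.5, Q = 1394.
ΔQ = -611, ΔP = 7.0. Midpoints: P̄ = 17.00, Q̄ = 1699.5.
ε = (ΔQ/ΔP)(P̄/Q̄) = (-611/7.0)(17.00/1699.5).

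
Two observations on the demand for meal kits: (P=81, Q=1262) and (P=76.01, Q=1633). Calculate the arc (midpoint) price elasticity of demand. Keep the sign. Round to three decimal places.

ΔQ = 1633 − 1262 = 371; ΔP = 76.01 − 81 = -4.99.
Midpoints: P̄ = 78.50, Q̄ = 1447.5.
ε = (ΔQ/ΔP)(P̄/Q̄) = (371/-4.99)(78.50/1447.5).

-4.032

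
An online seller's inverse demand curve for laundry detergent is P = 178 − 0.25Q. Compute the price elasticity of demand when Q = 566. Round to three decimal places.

-0.258

At Q = 566, P = 178 − 0.25(566) = 36.50.
dP/dQ = −0.25, so dQ/dP = 1/(−0.25) = -4.000.
ε = (dQ/dP)(P/Q) = (-4.000)(36.50/566).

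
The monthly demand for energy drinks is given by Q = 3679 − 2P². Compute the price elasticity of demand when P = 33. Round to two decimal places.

At P = 33, Q = 1501.
dQ/dP = −4P = -132.
ε = (dQ/dP)(P/Q) = (-132)(33/1501).
|ε| > 1, so demand is elastic at this price.

-2.90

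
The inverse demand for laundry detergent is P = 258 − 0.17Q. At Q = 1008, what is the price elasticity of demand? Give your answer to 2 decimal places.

-0.51

At Q = 1008, P = 258 − 0.17(1008) = 86.64.
dP/dQ = −0.17, so dQ/dP = 1/(−0.17) = -5.882.
ε = (dQ/dP)(P/Q) = (-5.882)(86.64/1008).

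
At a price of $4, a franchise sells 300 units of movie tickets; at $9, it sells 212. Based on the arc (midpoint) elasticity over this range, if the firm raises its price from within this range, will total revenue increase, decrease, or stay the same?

Arc ε = (-88/5)(6.50/256.0) ≈ -0.447.
|ε| = 0.45 < 1, so demand is inelastic. A price rise therefore raises total revenue.

increase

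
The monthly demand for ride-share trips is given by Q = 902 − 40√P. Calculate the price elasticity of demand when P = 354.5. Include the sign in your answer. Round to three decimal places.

At P = 354.5, Q = 148.873.
dQ/dP = −40/(2√P) = -1.062.
ε = (dQ/dP)(P/Q) = (-1.062)(354.5/148.873).

-2.529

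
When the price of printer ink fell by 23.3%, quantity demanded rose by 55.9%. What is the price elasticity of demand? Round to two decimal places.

ε = %ΔQ / %ΔP = (55.9)/(-23.3) = -2.399.

-2.40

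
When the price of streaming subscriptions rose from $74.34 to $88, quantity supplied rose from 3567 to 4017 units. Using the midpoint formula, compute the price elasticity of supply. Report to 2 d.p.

0.71

ΔQ = 4017 − 3567 = 450; ΔP = 88 − 74.34 = 13.66.
Midpoints: P̄ = 81.17, Q̄ = 3792.0.
ε_s = (ΔQ/ΔP)(P̄/Q̄) = (450/13.66)(81.17/3792.0).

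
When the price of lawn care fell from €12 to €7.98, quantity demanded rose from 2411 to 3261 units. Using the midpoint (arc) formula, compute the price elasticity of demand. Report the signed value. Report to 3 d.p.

-0.745

ΔQ = 3261 − 2411 = 850; ΔP = 7.98 − 12 = -4.02.
Midpoints: P̄ = 9.99, Q̄ = 2836.0.
ε = (ΔQ/ΔP)(P̄/Q̄) = (850/-4.02)(9.99/2836.0).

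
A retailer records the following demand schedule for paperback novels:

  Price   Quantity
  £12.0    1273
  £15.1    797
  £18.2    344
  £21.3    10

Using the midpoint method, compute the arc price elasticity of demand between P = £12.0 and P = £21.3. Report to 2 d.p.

-3.52

At P = 12.0, Q = 1273; at P = 21.3, Q = 10.
ΔQ = -1263, ΔP = 9.3. Midpoints: P̄ = 16.65, Q̄ = 641.5.
ε = (ΔQ/ΔP)(P̄/Q̄) = (-1263/9.3)(16.65/641.5).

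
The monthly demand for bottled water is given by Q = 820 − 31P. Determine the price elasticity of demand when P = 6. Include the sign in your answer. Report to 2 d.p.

-0.29

At P = 6, Q = 634.
dQ/dP = −31.
ε = (dQ/dP)(P/Q) = (-31)(6/634).
|ε| < 1, so demand is inelastic at this price.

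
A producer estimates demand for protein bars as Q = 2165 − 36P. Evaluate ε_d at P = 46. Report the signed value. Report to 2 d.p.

At P = 46, Q = 509.
dQ/dP = −36.
ε = (dQ/dP)(P/Q) = (-36)(46/509).
|ε| > 1, so demand is elastic at this price.

-3.25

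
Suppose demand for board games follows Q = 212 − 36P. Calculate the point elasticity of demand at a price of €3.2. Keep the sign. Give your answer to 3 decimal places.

-1.190

At P = 3.2, Q = 96.800.
dQ/dP = −36.
ε = (dQ/dP)(P/Q) = (-36)(3.2/96.800).
|ε| > 1, so demand is elastic at this price.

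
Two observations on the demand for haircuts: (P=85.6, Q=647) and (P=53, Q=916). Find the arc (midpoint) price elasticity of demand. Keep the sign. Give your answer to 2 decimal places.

-0.73

ΔQ = 916 − 647 = 269; ΔP = 53 − 85.6 = -32.6.
Midpoints: P̄ = 69.30, Q̄ = 781.5.
ε = (ΔQ/ΔP)(P̄/Q̄) = (269/-32.6)(69.30/781.5).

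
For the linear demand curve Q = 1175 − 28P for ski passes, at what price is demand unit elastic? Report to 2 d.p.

20.98

For linear demand Q = a − bP, ε = −bP/(a − bP). |ε| = 1 when bP = a − bP, i.e. P = a/(2b).
P = 1175/(2·28) = 1175/56 = 20.9821.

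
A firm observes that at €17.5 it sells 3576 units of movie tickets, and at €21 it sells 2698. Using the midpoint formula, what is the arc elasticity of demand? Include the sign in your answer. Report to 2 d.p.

-1.54

ΔQ = 2698 − 3576 = -878; ΔP = 21 − 17.5 = 3.5.
Midpoints: P̄ = 19.25, Q̄ = 3137.0.
ε = (ΔQ/ΔP)(P̄/Q̄) = (-878/3.5)(19.25/3137.0).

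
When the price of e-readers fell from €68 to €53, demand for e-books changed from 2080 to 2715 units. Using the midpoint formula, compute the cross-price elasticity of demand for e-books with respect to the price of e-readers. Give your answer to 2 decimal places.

ΔQ_x = 2715 − 2080 = 635; ΔP_y = 53 − 68 = -15.
Midpoints: P̄_y = 60.50, Q̄_x = 2397.5.
ε_xy = (ΔQ_x/ΔP_y)(P̄_y/Q̄_x) = (635/-15)(60.50/2397.5).

-1.07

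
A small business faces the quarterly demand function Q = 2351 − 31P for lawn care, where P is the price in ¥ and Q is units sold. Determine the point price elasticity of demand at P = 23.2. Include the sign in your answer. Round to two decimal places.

At P = 23.2, Q = 1631.800.
dQ/dP = −31.
ε = (dQ/dP)(P/Q) = (-31)(23.2/1631.800).
|ε| < 1, so demand is inelastic at this price.

-0.44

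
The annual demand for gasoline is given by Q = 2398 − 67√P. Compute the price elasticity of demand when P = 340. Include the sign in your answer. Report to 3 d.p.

-0.531

At P = 340, Q = 1162.581.
dQ/dP = −67/(2√P) = -1.817.
ε = (dQ/dP)(P/Q) = (-1.817)(340/1162.581).
|ε| < 1, so demand is inelastic at this price.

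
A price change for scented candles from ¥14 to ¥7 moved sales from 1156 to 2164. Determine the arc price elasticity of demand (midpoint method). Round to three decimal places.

ΔQ = 2164 − 1156 = 1008; ΔP = 7 − 14 = -7.
Midpoints: P̄ = 10.50, Q̄ = 1660.0.
ε = (ΔQ/ΔP)(P̄/Q̄) = (1008/-7)(10.50/1660.0).

-0.911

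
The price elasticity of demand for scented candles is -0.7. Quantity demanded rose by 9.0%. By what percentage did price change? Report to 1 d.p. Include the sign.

%ΔP ≈ %ΔQ / ε = (9.0%)/(-0.7) = -12.86%.

-12.9%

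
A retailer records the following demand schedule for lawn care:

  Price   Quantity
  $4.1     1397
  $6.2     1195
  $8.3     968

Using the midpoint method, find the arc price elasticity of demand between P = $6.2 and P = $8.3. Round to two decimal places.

At P = 6.2, Q = 1195; at P = 8.3, Q = 968.
ΔQ = -227, ΔP = 2.1. Midpoints: P̄ = 7.25, Q̄ = 1081.5.
ε = (ΔQ/ΔP)(P̄/Q̄) = (-227/2.1)(7.25/1081.5).

-0.72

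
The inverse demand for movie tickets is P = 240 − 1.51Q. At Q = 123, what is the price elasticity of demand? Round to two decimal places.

At Q = 123, P = 240 − 1.51(123) = 54.27.
dP/dQ = −1.51, so dQ/dP = 1/(−1.51) = -0.662.
ε = (dQ/dP)(P/Q) = (-0.662)(54.27/123).

-0.29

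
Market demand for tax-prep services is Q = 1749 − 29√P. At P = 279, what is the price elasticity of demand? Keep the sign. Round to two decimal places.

-0.19

At P = 279, Q = 1264.605.
dQ/dP = −29/(2√P) = -0.868.
ε = (dQ/dP)(P/Q) = (-0.868)(279/1264.605).
|ε| < 1, so demand is inelastic at this price.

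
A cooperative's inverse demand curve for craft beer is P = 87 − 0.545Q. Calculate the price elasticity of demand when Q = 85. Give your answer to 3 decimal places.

At Q = 85, P = 87 − 0.545(85) = 40.67.
dP/dQ = −0.545, so dQ/dP = 1/(−0.545) = -1.835.
ε = (dQ/dP)(P/Q) = (-1.835)(40.67/85).

-0.878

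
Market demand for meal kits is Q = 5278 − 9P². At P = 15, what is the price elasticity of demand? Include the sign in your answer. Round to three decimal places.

-1.245

At P = 15, Q = 3253.
dQ/dP = −18P = -270.
ε = (dQ/dP)(P/Q) = (-270)(15/3253).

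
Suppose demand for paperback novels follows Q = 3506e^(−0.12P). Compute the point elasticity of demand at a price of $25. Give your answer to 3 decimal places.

-3.000

At P = 25, Q = 174.553.
dQ/dP = −0.12·3506e^(−0.12P) = −0.12Q = -20.946.
ε = (dQ/dP)(P/Q) = (-20.946)(25/174.553).
|ε| > 1, so demand is elastic at this price.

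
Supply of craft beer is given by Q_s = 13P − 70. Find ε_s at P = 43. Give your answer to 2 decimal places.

At P = 43, Q_s = 489.
dQ_s/dP = 13.
ε_s = (dQ_s/dP)(P/Q_s) = (13)(43/489).

1.14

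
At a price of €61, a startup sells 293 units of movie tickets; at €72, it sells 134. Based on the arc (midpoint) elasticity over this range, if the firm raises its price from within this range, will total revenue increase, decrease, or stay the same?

Arc ε = (-159/11)(66.50/213.5) ≈ -4.502.
|ε| = 4.50 > 1, so demand is elastic. A price rise therefore reduces total revenue.

decrease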